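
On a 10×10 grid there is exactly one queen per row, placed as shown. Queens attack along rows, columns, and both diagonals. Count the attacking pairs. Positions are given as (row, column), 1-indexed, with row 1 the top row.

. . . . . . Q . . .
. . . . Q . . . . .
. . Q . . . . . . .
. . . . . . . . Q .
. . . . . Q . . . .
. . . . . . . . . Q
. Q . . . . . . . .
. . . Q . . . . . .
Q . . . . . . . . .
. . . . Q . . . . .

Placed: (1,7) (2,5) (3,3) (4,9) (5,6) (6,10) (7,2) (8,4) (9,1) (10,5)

2

Same column: (2,5)–(10,5) (column 5).
Same diagonal: (7,2)–(10,5) (|7−10| = |2−5| = 3).
Total attacking pairs: 2.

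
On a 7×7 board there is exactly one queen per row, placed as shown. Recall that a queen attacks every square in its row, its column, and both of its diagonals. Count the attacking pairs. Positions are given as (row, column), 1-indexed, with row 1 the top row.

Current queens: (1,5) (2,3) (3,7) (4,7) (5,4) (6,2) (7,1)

3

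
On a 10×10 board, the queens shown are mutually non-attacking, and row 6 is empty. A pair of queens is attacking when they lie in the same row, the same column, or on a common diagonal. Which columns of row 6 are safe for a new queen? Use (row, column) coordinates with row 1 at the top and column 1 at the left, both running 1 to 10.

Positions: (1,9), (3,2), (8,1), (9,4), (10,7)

(1,9) attacks row 6 at column 9 and diagonals 4.
(3,2) attacks row 6 at column 2 and diagonals 5.
(8,1) attacks row 6 at column 1 and diagonals 3.
(9,4) attacks row 6 at column 4 and diagonals 1, 7.
(10,7) attacks row 6 at column 7 and diagonals 3.
Attacked columns: {1, 2, 3, 4, 5, 7, 9}. Safe: {6, 8, 10}.

columns 6, 8, 10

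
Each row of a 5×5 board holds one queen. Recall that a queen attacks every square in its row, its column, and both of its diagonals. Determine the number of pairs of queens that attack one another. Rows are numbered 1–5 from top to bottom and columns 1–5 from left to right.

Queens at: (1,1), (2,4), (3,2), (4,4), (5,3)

3

Same column: (2,4)–(4,4) (column 4).
Same diagonal: (1,1)–(4,4) (|1−4| = |1−4| = 3); (4,4)–(5,3) (|4−5| = |4−3| = 1).
Total attacking pairs: 3.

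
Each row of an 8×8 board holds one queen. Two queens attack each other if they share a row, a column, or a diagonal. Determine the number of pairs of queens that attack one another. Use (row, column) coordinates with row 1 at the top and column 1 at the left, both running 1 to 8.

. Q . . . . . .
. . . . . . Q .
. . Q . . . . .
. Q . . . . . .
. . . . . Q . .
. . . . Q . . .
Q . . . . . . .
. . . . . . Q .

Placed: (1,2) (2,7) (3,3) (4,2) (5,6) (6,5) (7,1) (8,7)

Same column: (1,2)–(4,2) (column 2); (2,7)–(8,7) (column 7).
Same diagonal: (1,2)–(5,6) (|1−5| = |2−6| = 4); (3,3)–(4,2) (|3−4| = |3−2| = 1); (5,6)–(6,5) (|5−6| = |6−5| = 1); (6,5)–(8,7) (|6−8| = |5−7| = 2).
Total attacking pairs: 6.

6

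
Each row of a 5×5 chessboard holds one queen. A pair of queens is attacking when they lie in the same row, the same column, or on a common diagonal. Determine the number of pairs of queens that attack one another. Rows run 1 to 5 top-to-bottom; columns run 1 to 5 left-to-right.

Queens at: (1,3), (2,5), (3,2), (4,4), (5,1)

All columns are distinct and no two queens satisfy |Δrow| = |Δcol|, so no pair attacks.

0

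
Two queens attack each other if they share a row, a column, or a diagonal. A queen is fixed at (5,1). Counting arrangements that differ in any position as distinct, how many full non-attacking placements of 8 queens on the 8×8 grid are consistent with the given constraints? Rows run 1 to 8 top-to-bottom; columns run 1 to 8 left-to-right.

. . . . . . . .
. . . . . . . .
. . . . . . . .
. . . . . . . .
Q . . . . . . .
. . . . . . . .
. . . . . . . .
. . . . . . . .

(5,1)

18

Branch on row 1: col 2 → 3; col 3 → 4; col 4 → 5; col 6 → 4; col 7 → 1; col 8 → 1.
Sum: 3 + 4 + 5 + 4 + 1 + 1 = 18.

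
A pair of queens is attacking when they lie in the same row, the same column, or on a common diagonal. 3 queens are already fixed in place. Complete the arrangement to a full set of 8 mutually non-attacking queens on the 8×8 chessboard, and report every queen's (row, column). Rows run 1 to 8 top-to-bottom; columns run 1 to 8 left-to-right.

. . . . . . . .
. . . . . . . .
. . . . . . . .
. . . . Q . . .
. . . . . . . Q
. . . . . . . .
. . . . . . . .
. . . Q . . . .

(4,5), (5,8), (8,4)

(1,3) (2,6) (3,2) (4,5) (5,8) (6,1) (7,7) (8,4)

Row 1: attacked by (4,5)→{2,5,8}; (5,8)→{4,8}; (8,4)→{4}. Safe: 1, 3, 6, 7. Place at column 3.
Row 2: attacked by (1,3)→{2,3,4}; (4,5)→{3,5,7}; (5,8)→{5,8}; (8,4)→{4}. Safe: 1, 6. Place at column 6.
Row 3: attacked by (1,3)→{1,3,5}; (2,6)→{5,6,7}; (4,5)→{4,5,6}; (5,8)→{6,8}; (8,4)→{4}. Safe: 2. Place at column 2.
Row 6: attacked by (1,3)→{3,8}; (2,6)→{2,6}; (3,2)→{2,5}; (4,5)→{3,5,7}; (5,8)→{7,8}; (8,4)→{2,4,6}. Safe: 1. Place at column 1.
Row 7: attacked by (1,3)→{3}; (2,6)→{1,6}; (3,2)→{2,6}; (4,5)→{2,5,8}; (5,8)→{6,8}; (6,1)→{1,2}; (8,4)→{3,4,5}. Safe: 7. Place at column 7.
Columns [3, 6, 2, 5, 8, 1, 7, 4], r−c [-2, -4, 1, -1, -3, 5, 0, 4], r+c [4, 8, 5, 9, 13, 7, 14, 12] are all distinct, so no two queens attack.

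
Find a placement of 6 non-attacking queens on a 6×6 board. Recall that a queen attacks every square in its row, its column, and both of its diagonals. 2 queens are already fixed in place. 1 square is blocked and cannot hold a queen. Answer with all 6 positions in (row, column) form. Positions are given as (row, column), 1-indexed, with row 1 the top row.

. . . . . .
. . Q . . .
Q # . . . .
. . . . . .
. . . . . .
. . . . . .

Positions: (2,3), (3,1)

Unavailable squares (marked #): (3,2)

Row 1: attacked by (2,3)→{2,3,4}; (3,1)→{1,3}. Safe: 5, 6. Place at column 5.
Row 4: attacked by (1,5)→{2,5}; (2,3)→{1,3,5}; (3,1)→{1,2}. Safe: 4, 6. Place at column 6.
Row 5: attacked by (1,5)→{1,5}; (2,3)→{3,6}; (3,1)→{1,3}; (4,6)→{5,6}. Safe: 2, 4. Place at column 4.
Row 6: attacked by (1,5)→{5}; (2,3)→{3}; (3,1)→{1,4}; (4,6)→{4,6}; (5,4)→{3,4,5}. Safe: 2. Place at column 2.
Columns [5, 3, 1, 6, 4, 2], r−c [-4, -1, 2, -2, 1, 4], r+c [6, 5, 4, 10, 9, 8] are all distinct, so no two queens attack.

(1,5) (2,3) (3,1) (4,6) (5,4) (6,2)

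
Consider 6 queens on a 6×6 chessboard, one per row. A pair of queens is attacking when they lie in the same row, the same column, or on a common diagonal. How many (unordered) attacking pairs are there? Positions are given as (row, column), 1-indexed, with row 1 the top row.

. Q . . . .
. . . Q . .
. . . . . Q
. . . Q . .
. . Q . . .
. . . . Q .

2

Same column: (2,4)–(4,4) (column 4).
Same diagonal: (4,4)–(5,3) (|4−5| = |4−3| = 1).
Total attacking pairs: 2.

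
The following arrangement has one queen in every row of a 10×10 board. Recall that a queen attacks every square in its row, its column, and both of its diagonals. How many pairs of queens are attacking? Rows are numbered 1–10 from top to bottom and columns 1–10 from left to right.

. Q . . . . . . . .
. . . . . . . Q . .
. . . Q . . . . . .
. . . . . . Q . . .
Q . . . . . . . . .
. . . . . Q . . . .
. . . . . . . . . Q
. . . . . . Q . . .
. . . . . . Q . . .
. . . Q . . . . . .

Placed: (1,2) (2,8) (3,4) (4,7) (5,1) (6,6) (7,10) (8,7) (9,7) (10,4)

6

Same column: (3,4)–(10,4) (column 4); (4,7)–(8,7) (column 7); (4,7)–(9,7) (column 7); (8,7)–(9,7) (column 7).
Same diagonal: (1,2)–(3,4) (|1−3| = |2−4| = 2); (4,7)–(7,10) (|4−7| = |7−10| = 3).
Total attacking pairs: 6.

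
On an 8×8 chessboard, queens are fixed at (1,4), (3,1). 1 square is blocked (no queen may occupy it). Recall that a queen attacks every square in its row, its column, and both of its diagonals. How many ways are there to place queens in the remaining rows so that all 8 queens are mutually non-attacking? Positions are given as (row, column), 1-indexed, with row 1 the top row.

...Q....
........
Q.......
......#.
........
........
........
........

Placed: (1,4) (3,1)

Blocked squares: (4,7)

Branch on row 2: col 6 → 1; col 7 → 1; col 8 → 2.
Sum: 1 + 1 + 2 = 4.

4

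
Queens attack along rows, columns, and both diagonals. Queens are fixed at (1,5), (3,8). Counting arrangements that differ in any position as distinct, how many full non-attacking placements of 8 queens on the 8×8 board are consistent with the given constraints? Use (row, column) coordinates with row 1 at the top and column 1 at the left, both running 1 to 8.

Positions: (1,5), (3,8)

4

Branch on row 2: col 1 → 2; col 2 → 1; col 3 → 1.
Sum: 2 + 1 + 1 = 4.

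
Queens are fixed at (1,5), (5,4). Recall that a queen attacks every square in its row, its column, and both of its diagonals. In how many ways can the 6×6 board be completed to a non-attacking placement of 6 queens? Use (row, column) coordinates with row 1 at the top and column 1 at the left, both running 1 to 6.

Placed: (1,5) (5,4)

Branch on row 2: col 2 → 0; col 3 → 1.
Sum: 0 + 1 = 1.

1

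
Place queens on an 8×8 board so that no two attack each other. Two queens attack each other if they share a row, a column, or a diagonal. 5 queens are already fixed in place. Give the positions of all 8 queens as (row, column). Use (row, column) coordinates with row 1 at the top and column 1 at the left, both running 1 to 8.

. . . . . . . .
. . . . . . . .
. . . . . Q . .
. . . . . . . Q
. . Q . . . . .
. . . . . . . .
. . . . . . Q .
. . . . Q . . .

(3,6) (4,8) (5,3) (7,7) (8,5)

(1,2) (2,4) (3,6) (4,8) (5,3) (6,1) (7,7) (8,5)

Row 1: attacked by (3,6)→{4,6,8}; (4,8)→{5,8}; (5,3)→{3,7}; (7,7)→{1,7}; (8,5)→{5}. Safe: 2. Place at column 2.
Row 2: attacked by (1,2)→{1,2,3}; (3,6)→{5,6,7}; (4,8)→{6,8}; (5,3)→{3,6}; (7,7)→{2,7}; (8,5)→{5}. Safe: 4. Place at column 4.
Row 6: attacked by (1,2)→{2,7}; (2,4)→{4,8}; (3,6)→{3,6}; (4,8)→{6,8}; (5,3)→{2,3,4}; (7,7)→{6,7,8}; (8,5)→{3,5,7}. Safe: 1. Place at column 1.
Columns [2, 4, 6, 8, 3, 1, 7, 5], r−c [-1, -2, -3, -4, 2, 5, 0, 3], r+c [3, 6, 9, 12, 8, 7, 14, 13] are all distinct, so no two queens attack.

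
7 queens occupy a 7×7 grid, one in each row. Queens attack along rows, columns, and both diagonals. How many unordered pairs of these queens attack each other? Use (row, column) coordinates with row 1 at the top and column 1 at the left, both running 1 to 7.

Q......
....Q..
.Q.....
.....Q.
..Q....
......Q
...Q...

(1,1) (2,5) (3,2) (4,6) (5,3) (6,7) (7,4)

0

All columns are distinct and no two queens satisfy |Δrow| = |Δcol|, so no pair attacks.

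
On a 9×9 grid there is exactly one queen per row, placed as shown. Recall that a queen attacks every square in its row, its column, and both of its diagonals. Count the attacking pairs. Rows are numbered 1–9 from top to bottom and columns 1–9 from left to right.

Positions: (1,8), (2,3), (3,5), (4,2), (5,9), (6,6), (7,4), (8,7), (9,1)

0

All columns are distinct and no two queens satisfy |Δrow| = |Δcol|, so no pair attacks.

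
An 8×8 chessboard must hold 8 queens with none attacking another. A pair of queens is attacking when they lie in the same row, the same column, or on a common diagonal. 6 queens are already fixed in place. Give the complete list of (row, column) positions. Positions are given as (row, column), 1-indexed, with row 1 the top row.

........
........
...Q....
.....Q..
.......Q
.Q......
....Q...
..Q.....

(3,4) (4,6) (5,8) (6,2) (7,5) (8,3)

(1,1) (2,7) (3,4) (4,6) (5,8) (6,2) (7,5) (8,3)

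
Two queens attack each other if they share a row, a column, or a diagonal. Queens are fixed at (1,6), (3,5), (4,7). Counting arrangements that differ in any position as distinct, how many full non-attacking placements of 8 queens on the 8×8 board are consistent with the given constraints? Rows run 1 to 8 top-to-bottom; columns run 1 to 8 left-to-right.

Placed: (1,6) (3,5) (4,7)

Branch on row 2: col 1 → 0; col 2 → 0; col 3 → 1; col 8 → 0.
Sum: 0 + 0 + 1 + 0 = 1.

1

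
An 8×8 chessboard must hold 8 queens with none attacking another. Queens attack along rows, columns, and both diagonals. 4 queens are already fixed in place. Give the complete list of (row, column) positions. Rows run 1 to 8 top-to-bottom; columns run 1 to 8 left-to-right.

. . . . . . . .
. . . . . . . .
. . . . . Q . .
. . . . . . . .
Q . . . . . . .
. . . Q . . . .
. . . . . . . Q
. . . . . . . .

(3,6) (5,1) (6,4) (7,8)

(1,7) (2,2) (3,6) (4,3) (5,1) (6,4) (7,8) (8,5)

Row 1: attacked by (3,6)→{4,6,8}; (5,1)→{1,5}; (6,4)→{4}; (7,8)→{2,8}. Safe: 3, 7. Place at column 7.
Row 2: attacked by (1,7)→{6,7,8}; (3,6)→{5,6,7}; (5,1)→{1,4}; (6,4)→{4,8}; (7,8)→{3,8}. Safe: 2. Place at column 2.
Row 4: attacked by (1,7)→{4,7}; (2,2)→{2,4}; (3,6)→{5,6,7}; (5,1)→{1,2}; (6,4)→{2,4,6}; (7,8)→{5,8}. Safe: 3. Place at column 3.
Row 8: attacked by (1,7)→{7}; (2,2)→{2,8}; (3,6)→{1,6}; (4,3)→{3,7}; (5,1)→{1,4}; (6,4)→{2,4,6}; (7,8)→{7,8}. Safe: 5. Place at column 5.
Columns [7, 2, 6, 3, 1, 4, 8, 5], r−c [-6, 0, -3, 1, 4, 2, -1, 3], r+c [8, 4, 9, 7, 6, 10, 15, 13] are all distinct, so no two queens attack.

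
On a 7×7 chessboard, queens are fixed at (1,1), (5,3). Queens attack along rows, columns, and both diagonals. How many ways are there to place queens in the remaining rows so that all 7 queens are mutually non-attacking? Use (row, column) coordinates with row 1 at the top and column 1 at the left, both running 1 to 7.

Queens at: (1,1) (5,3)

Branch on row 2: col 4 → 0; col 5 → 1; col 7 → 0.
Sum: 0 + 1 + 0 = 1.

1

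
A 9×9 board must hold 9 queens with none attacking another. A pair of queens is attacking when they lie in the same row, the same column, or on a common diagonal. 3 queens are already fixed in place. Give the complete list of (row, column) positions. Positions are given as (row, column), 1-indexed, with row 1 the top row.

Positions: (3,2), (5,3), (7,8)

(1,9) (2,4) (3,2) (4,7) (5,3) (6,6) (7,8) (8,1) (9,5)

Row 1: attacked by (3,2)→{2,4}; (5,3)→{3,7}; (7,8)→{2,8}. Safe: 1, 5, 6, 9. Place at column 9.
Row 2: attacked by (1,9)→{8,9}; (3,2)→{1,2,3}; (5,3)→{3,6}; (7,8)→{3,8}. Safe: 4, 5, 7. Place at column 4.
Row 4: attacked by (1,9)→{6,9}; (2,4)→{2,4,6}; (3,2)→{1,2,3}; (5,3)→{2,3,4}; (7,8)→{5,8}. Safe: 7. Place at column 7.
Row 6: attacked by (1,9)→{4,9}; (2,4)→{4,8}; (3,2)→{2,5}; (4,7)→{5,7,9}; (5,3)→{2,3,4}; (7,8)→{7,8,9}. Safe: 1, 6. Place at column 6.
Row 8: attacked by (1,9)→{2,9}; (2,4)→{4}; (3,2)→{2,7}; (4,7)→{3,7}; (5,3)→{3,6}; (6,6)→{4,6,8}; (7,8)→{7,8,9}. Safe: 1, 5. Place at column 1.
Row 9: attacked by (1,9)→{1,9}; (2,4)→{4}; (3,2)→{2,8}; (4,7)→{2,7}; (5,3)→{3,7}; (6,6)→{3,6,9}; (7,8)→{6,8}; (8,1)→{1,2}. Safe: 5. Place at column 5.
Columns [9, 4, 2, 7, 3, 6, 8, 1, 5], r−c [-8, -2, 1, -3, 2, 0, -1, 7, 4], r+c [10, 6, 5, 11, 8, 12, 15, 9, 14] are all distinct, so no two queens attack.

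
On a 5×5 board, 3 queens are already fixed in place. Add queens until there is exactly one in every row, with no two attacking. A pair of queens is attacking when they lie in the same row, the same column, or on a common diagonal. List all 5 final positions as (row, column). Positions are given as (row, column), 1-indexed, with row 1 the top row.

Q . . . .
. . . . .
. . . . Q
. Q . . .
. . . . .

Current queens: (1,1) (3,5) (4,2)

(1,1) (2,3) (3,5) (4,2) (5,4)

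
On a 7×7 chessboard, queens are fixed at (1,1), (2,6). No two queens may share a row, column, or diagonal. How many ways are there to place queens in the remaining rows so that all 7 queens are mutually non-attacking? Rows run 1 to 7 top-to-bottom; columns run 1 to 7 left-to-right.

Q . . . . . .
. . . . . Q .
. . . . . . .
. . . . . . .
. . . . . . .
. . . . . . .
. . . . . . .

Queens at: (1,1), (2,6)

1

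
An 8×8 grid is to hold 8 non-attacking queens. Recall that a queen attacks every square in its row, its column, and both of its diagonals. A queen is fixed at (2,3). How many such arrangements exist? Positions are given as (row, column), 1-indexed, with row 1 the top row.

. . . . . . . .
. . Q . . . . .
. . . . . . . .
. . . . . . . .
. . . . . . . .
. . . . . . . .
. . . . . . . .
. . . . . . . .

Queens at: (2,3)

Branch on row 1: col 1 → 0; col 5 → 3; col 6 → 8; col 7 → 2; col 8 → 1.
Sum: 0 + 3 + 8 + 2 + 1 = 14.

14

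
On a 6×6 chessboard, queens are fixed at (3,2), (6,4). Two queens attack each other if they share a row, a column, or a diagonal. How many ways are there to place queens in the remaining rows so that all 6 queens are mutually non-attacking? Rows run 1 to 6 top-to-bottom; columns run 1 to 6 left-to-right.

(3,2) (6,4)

1

Branch on row 1: col 1 → 0; col 3 → 1; col 5 → 0; col 6 → 0.
Sum: 0 + 1 + 0 + 0 = 1.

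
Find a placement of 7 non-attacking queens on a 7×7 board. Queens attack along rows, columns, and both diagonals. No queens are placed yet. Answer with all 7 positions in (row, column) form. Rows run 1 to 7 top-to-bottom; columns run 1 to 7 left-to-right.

(1,6) (2,2) (3,5) (4,1) (5,4) (6,7) (7,3)

Row 1: Safe: 1, 2, 3, 4, 5, 6, 7. Place at column 6.
Row 2: attacked by (1,6)→{5,6,7}. Safe: 1, 2, 3, 4. Place at column 2.
Row 3: attacked by (1,6)→{4,6}; (2,2)→{1,2,3}. Safe: 5, 7. Place at column 5.
Row 4: attacked by (1,6)→{3,6}; (2,2)→{2,4}; (3,5)→{4,5,6}. Safe: 1, 7. Place at column 1.
Row 5: attacked by (1,6)→{2,6}; (2,2)→{2,5}; (3,5)→{3,5,7}; (4,1)→{1,2}. Safe: 4. Place at column 4.
Row 6: attacked by (1,6)→{1,6}; (2,2)→{2,6}; (3,5)→{2,5}; (4,1)→{1,3}; (5,4)→{3,4,5}. Safe: 7. Place at column 7.
Row 7: attacked by (1,6)→{6}; (2,2)→{2,7}; (3,5)→{1,5}; (4,1)→{1,4}; (5,4)→{2,4,6}; (6,7)→{6,7}. Safe: 3. Place at column 3.
Columns [6, 2, 5, 1, 4, 7, 3], r−c [-5, 0, -2, 3, 1, -1, 4], r+c [7, 4, 8, 5, 9, 13, 10] are all distinct, so no two queens attack.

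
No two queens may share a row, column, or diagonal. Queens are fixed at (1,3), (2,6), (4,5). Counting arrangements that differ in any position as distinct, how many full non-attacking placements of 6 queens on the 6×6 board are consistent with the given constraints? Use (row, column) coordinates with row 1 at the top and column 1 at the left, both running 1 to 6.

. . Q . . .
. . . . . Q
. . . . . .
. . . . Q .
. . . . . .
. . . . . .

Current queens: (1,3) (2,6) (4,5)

Branch on row 3: col 2 → 1.
Sum: 1 = 1.

1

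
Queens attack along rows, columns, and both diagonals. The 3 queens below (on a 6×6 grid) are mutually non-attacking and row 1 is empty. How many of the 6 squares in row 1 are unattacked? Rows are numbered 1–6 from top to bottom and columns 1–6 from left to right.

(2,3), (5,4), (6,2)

(2,3) attacks row 1 at column 3 and diagonals 2, 4.
(5,4) attacks row 1 at column 4.
(6,2) attacks row 1 at column 2.
Attacked columns: {2, 3, 4}. Safe: {1, 5, 6}.

3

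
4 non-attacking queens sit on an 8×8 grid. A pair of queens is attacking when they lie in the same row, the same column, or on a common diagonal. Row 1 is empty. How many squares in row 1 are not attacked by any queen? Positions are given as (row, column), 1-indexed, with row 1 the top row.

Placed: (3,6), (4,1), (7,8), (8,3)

(3,6) attacks row 1 at column 6 and diagonals 4, 8.
(4,1) attacks row 1 at column 1 and diagonals 4.
(7,8) attacks row 1 at column 8 and diagonals 2.
(8,3) attacks row 1 at column 3.
Attacked columns: {1, 2, 3, 4, 6, 8}. Safe: {5, 7}.

2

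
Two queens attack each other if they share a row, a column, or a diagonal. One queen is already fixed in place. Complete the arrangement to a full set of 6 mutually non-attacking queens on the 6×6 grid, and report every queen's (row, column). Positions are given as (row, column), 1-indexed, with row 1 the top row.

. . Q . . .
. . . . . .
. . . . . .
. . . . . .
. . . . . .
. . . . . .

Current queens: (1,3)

(1,3) (2,6) (3,2) (4,5) (5,1) (6,4)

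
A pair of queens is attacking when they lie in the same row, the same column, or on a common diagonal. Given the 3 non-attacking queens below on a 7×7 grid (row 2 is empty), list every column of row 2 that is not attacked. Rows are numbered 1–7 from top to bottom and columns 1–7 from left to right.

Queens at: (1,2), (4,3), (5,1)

columns 6, 7

(1,2) attacks row 2 at column 2 and diagonals 1, 3.
(4,3) attacks row 2 at column 3 and diagonals 1, 5.
(5,1) attacks row 2 at column 1 and diagonals 4.
Attacked columns: {1, 2, 3, 4, 5}. Safe: {6, 7}.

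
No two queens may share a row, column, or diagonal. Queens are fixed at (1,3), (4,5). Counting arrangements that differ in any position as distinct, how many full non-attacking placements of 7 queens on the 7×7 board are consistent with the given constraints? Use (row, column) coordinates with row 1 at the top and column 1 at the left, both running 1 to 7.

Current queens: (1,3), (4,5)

Branch on row 2: col 1 → 0; col 6 → 1.
Sum: 0 + 1 = 1.

1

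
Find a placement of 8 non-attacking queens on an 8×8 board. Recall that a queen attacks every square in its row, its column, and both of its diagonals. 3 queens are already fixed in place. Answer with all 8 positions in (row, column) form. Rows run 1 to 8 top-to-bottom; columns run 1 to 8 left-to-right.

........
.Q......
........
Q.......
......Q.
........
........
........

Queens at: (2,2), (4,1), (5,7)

Row 1: attacked by (2,2)→{1,2,3}; (4,1)→{1,4}; (5,7)→{3,7}. Safe: 5, 6, 8. Place at column 8.
Row 3: attacked by (1,8)→{6,8}; (2,2)→{1,2,3}; (4,1)→{1,2}; (5,7)→{5,7}. Safe: 4. Place at column 4.
Row 6: attacked by (1,8)→{3,8}; (2,2)→{2,6}; (3,4)→{1,4,7}; (4,1)→{1,3}; (5,7)→{6,7,8}. Safe: 5. Place at column 5.
Row 7: attacked by (1,8)→{2,8}; (2,2)→{2,7}; (3,4)→{4,8}; (4,1)→{1,4}; (5,7)→{5,7}; (6,5)→{4,5,6}. Safe: 3. Place at column 3.
Row 8: attacked by (1,8)→{1,8}; (2,2)→{2,8}; (3,4)→{4}; (4,1)→{1,5}; (5,7)→{4,7}; (6,5)→{3,5,7}; (7,3)→{2,3,4}. Safe: 6. Place at column 6.
Columns [8, 2, 4, 1, 7, 5, 3, 6], r−c [-7, 0, -1, 3, -2, 1, 4, 2], r+c [9, 4, 7, 5, 12, 11, 10, 14] are all distinct, so no two queens attack.

(1,8) (2,2) (3,4) (4,1) (5,7) (6,5) (7,3) (8,6)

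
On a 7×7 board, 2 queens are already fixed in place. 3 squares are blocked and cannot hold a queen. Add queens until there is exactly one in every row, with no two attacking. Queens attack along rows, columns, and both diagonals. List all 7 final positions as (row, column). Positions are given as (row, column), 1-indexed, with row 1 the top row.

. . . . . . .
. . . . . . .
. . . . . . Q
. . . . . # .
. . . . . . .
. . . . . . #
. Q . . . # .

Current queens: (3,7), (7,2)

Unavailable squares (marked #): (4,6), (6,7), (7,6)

(1,6) (2,3) (3,7) (4,4) (5,1) (6,5) (7,2)

Row 1: attacked by (3,7)→{5,7}; (7,2)→{2}. Safe: 1, 3, 4, 6. Place at column 6.
Row 2: attacked by (1,6)→{5,6,7}; (3,7)→{6,7}; (7,2)→{2,7}. Safe: 1, 3, 4. Place at column 3.
Row 4: attacked by (1,6)→{3,6}; (2,3)→{1,3,5}; (3,7)→{6,7}; (7,2)→{2,5}. Blocked: 6. Safe: 4. Place at column 4.
Row 5: attacked by (1,6)→{2,6}; (2,3)→{3,6}; (3,7)→{5,7}; (4,4)→{3,4,5}; (7,2)→{2,4}. Safe: 1. Place at column 1.
Row 6: attacked by (1,6)→{1,6}; (2,3)→{3,7}; (3,7)→{4,7}; (4,4)→{2,4,6}; (5,1)→{1,2}; (7,2)→{1,2,3}. Blocked: 7. Safe: 5. Place at column 5.
Columns [6, 3, 7, 4, 1, 5, 2], r−c [-5, -1, -4, 0, 4, 1, 5], r+c [7, 5, 10, 8, 6, 11, 9] are all distinct, so no two queens attack.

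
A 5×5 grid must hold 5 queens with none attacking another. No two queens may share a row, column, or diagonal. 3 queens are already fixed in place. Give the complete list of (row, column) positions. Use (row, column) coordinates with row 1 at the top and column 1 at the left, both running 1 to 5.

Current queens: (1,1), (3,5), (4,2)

(1,1) (2,3) (3,5) (4,2) (5,4)

Row 2: attacked by (1,1)→{1,2}; (3,5)→{4,5}; (4,2)→{2,4}. Safe: 3. Place at column 3.
Row 5: attacked by (1,1)→{1,5}; (2,3)→{3}; (3,5)→{3,5}; (4,2)→{1,2,3}. Safe: 4. Place at column 4.
Columns [1, 3, 5, 2, 4], r−c [0, -1, -2, 2, 1], r+c [2, 5, 8, 6, 9] are all distinct, so no two queens attack.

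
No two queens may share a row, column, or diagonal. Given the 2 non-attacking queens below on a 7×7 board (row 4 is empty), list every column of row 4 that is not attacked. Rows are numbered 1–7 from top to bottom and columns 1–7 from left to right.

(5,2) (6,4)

columns 5, 7

(5,2) attacks row 4 at column 2 and diagonals 1, 3.
(6,4) attacks row 4 at column 4 and diagonals 2, 6.
Attacked columns: {1, 2, 3, 4, 6}. Safe: {5, 7}.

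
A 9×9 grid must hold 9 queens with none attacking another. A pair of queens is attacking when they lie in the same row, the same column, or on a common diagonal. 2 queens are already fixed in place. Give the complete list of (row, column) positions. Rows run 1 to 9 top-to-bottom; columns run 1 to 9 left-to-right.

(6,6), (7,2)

(1,4) (2,8) (3,5) (4,3) (5,1) (6,6) (7,2) (8,9) (9,7)

Row 1: attacked by (6,6)→{1,6}; (7,2)→{2,8}. Safe: 3, 4, 5, 7, 9. Place at column 4.
Row 2: attacked by (1,4)→{3,4,5}; (6,6)→{2,6}; (7,2)→{2,7}. Safe: 1, 8, 9. Place at column 8.
Row 3: attacked by (1,4)→{2,4,6}; (2,8)→{7,8,9}; (6,6)→{3,6,9}; (7,2)→{2,6}. Safe: 1, 5. Place at column 5.
Row 4: attacked by (1,4)→{1,4,7}; (2,8)→{6,8}; (3,5)→{4,5,6}; (6,6)→{4,6,8}; (7,2)→{2,5}. Safe: 3, 9. Place at column 3.
Row 5: attacked by (1,4)→{4,8}; (2,8)→{5,8}; (3,5)→{3,5,7}; (4,3)→{2,3,4}; (6,6)→{5,6,7}; (7,2)→{2,4}. Safe: 1, 9. Place at column 1.
Row 8: attacked by (1,4)→{4}; (2,8)→{2,8}; (3,5)→{5}; (4,3)→{3,7}; (5,1)→{1,4}; (6,6)→{4,6,8}; (7,2)→{1,2,3}. Safe: 9. Place at column 9.
Row 9: attacked by (1,4)→{4}; (2,8)→{1,8}; (3,5)→{5}; (4,3)→{3,8}; (5,1)→{1,5}; (6,6)→{3,6,9}; (7,2)→{2,4}; (8,9)→{8,9}. Safe: 7. Place at column 7.
Columns [4, 8, 5, 3, 1, 6, 2, 9, 7], r−c [-3, -6, -2, 1, 4, 0, 5, -1, 2], r+c [5, 10, 8, 7, 6, 12, 9, 17, 16] are all distinct, so no two queens attack.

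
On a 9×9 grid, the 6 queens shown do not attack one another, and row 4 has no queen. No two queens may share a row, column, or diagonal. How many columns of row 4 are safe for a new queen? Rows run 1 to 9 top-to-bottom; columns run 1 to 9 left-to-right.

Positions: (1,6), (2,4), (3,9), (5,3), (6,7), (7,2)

(1,6) attacks row 4 at column 6 and diagonals 3, 9.
(2,4) attacks row 4 at column 4 and diagonals 2, 6.
(3,9) attacks row 4 at column 9 and diagonals 8.
(5,3) attacks row 4 at column 3 and diagonals 2, 4.
(6,7) attacks row 4 at column 7 and diagonals 5, 9.
(7,2) attacks row 4 at column 2 and diagonals 5.
Attacked columns: {2, 3, 4, 5, 6, 7, 8, 9}. Safe: {1}.

1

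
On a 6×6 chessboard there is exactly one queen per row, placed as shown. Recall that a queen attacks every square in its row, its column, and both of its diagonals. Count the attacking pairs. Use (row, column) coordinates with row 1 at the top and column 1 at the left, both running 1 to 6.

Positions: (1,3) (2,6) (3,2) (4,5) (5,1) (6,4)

0

All columns are distinct and no two queens satisfy |Δrow| = |Δcol|, so no pair attacks.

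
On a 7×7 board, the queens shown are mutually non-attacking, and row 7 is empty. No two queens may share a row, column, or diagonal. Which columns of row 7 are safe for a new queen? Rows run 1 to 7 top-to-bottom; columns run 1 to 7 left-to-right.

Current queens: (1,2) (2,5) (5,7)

columns 1, 3, 4, 6

(1,2) attacks row 7 at column 2.
(2,5) attacks row 7 at column 5.
(5,7) attacks row 7 at column 7 and diagonals 5.
Attacked columns: {2, 5, 7}. Safe: {1, 3, 4, 6}.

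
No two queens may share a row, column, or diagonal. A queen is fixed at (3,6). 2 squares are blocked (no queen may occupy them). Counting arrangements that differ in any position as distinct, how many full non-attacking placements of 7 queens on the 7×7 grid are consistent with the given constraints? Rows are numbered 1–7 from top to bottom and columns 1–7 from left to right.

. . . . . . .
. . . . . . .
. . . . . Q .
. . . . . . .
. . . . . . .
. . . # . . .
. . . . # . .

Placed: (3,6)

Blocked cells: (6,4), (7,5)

4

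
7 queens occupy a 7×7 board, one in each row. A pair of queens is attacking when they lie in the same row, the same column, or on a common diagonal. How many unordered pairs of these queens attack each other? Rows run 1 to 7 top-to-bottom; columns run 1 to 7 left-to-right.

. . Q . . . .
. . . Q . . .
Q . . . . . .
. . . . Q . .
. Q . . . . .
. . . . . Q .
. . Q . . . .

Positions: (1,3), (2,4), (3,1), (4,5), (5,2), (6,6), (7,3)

Same column: (1,3)–(7,3) (column 3).
Same diagonal: (1,3)–(2,4) (|1−2| = |3−4| = 1); (1,3)–(3,1) (|1−3| = |3−1| = 2).
Total attacking pairs: 3.

3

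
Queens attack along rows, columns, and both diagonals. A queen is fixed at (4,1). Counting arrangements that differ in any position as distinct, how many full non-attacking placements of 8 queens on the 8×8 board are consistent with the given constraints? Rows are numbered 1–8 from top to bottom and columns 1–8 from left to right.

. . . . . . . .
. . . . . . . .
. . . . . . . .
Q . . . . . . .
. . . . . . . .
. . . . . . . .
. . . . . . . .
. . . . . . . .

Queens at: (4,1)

18

Branch on row 1: col 2 → 2; col 3 → 4; col 5 → 5; col 6 → 4; col 7 → 2; col 8 → 1.
Sum: 2 + 4 + 5 + 4 + 2 + 1 = 18.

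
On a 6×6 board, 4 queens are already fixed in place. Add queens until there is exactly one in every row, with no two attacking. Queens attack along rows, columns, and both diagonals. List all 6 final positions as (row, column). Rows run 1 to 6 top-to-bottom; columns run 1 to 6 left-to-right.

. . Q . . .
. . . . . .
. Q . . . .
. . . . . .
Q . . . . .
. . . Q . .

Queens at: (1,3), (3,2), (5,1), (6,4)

Row 2: attacked by (1,3)→{2,3,4}; (3,2)→{1,2,3}; (5,1)→{1,4}; (6,4)→{4}. Safe: 5, 6. Place at column 6.
Row 4: attacked by (1,3)→{3,6}; (2,6)→{4,6}; (3,2)→{1,2,3}; (5,1)→{1,2}; (6,4)→{2,4,6}. Safe: 5. Place at column 5.
Columns [3, 6, 2, 5, 1, 4], r−c [-2, -4, 1, -1, 4, 2], r+c [4, 8, 5, 9, 6, 10] are all distinct, so no two queens attack.

(1,3) (2,6) (3,2) (4,5) (5,1) (6,4)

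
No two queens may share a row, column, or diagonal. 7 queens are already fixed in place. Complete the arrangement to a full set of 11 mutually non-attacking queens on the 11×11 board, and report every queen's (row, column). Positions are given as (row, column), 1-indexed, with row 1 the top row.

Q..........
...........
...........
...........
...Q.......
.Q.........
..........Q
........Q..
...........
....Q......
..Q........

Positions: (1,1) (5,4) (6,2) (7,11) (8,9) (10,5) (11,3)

Row 2: attacked by (1,1)→{1,2}; (5,4)→{1,4,7}; (6,2)→{2,6}; (7,11)→{6,11}; (8,9)→{3,9}; (10,5)→{5}; (11,3)→{3}. Safe: 8, 10. Place at column 10.
Row 3: attacked by (1,1)→{1,3}; (2,10)→{9,10,11}; (5,4)→{2,4,6}; (6,2)→{2,5}; (7,11)→{7,11}; (8,9)→{4,9}; (10,5)→{5}; (11,3)→{3,11}. Safe: 8. Place at column 8.
Row 4: attacked by (1,1)→{1,4}; (2,10)→{8,10}; (3,8)→{7,8,9}; (5,4)→{3,4,5}; (6,2)→{2,4}; (7,11)→{8,11}; (8,9)→{5,9}; (10,5)→{5,11}; (11,3)→{3,10}. Safe: 6. Place at column 6.
Row 9: attacked by (1,1)→{1,9}; (2,10)→{3,10}; (3,8)→{2,8}; (4,6)→{1,6,11}; (5,4)→{4,8}; (6,2)→{2,5}; (7,11)→{9,11}; (8,9)→{8,9,10}; (10,5)→{4,5,6}; (11,3)→{1,3,5}. Safe: 7. Place at column 7.
Columns [1, 10, 8, 6, 4, 2, 11, 9, 7, 5, 3], r−c [0, -8, -5, -2, 1, 4, -4, -1, 2, 5, 8], r+c [2, 12, 11, 10, 9, 8, 18, 17, 16, 15, 14] are all distinct, so no two queens attack.

(1,1) (2,10) (3,8) (4,6) (5,4) (6,2) (7,11) (8,9) (9,7) (10,5) (11,3)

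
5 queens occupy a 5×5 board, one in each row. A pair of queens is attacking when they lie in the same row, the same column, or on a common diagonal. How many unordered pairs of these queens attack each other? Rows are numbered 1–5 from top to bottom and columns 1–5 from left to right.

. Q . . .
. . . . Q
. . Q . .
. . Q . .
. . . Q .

3

Same column: (3,3)–(4,3) (column 3).
Same diagonal: (2,5)–(4,3) (|2−4| = |5−3| = 2); (4,3)–(5,4) (|4−5| = |3−4| = 1).
Total attacking pairs: 3.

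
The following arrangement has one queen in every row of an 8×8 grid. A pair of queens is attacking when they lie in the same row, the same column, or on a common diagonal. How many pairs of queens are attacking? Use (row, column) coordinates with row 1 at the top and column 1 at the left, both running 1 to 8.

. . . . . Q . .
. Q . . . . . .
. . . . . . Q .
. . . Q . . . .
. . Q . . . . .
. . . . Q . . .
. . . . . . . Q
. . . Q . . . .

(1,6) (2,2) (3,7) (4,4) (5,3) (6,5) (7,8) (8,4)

3

Same column: (4,4)–(8,4) (column 4).
Same diagonal: (2,2)–(4,4) (|2−4| = |2−4| = 2); (4,4)–(5,3) (|4−5| = |4−3| = 1).
Total attacking pairs: 3.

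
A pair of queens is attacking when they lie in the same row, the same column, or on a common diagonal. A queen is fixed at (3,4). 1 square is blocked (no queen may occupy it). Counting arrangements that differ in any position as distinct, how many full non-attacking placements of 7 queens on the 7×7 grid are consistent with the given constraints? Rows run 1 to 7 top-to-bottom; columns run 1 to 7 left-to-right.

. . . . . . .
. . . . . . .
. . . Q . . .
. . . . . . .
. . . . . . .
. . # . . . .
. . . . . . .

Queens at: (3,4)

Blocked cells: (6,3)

Branch on row 1: col 1 → 1; col 3 → 1; col 5 → 1; col 7 → 0.
Sum: 1 + 1 + 1 + 0 = 3.

3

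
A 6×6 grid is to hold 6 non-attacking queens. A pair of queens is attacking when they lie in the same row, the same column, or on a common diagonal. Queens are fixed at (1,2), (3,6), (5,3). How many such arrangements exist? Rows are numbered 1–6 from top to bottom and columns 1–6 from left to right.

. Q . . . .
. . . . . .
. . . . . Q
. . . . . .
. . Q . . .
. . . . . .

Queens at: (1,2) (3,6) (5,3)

1

Branch on row 2: col 4 → 1.
Sum: 1 = 1.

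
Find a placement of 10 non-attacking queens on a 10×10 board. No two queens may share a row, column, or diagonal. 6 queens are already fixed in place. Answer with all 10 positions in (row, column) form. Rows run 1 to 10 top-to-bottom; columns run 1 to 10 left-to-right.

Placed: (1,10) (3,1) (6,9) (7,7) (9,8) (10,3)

(1,10) (2,6) (3,1) (4,5) (5,2) (6,9) (7,7) (8,4) (9,8) (10,3)

Row 2: attacked by (1,10)→{9,10}; (3,1)→{1,2}; (6,9)→{5,9}; (7,7)→{2,7}; (9,8)→{1,8}; (10,3)→{3}. Safe: 4, 6. Place at column 6.
Row 4: attacked by (1,10)→{7,10}; (2,6)→{4,6,8}; (3,1)→{1,2}; (6,9)→{7,9}; (7,7)→{4,7,10}; (9,8)→{3,8}; (10,3)→{3,9}. Safe: 5. Place at column 5.
Row 5: attacked by (1,10)→{6,10}; (2,6)→{3,6,9}; (3,1)→{1,3}; (4,5)→{4,5,6}; (6,9)→{8,9,10}; (7,7)→{5,7,9}; (9,8)→{4,8}; (10,3)→{3,8}. Safe: 2. Place at column 2.
Row 8: attacked by (1,10)→{3,10}; (2,6)→{6}; (3,1)→{1,6}; (4,5)→{1,5,9}; (5,2)→{2,5}; (6,9)→{7,9}; (7,7)→{6,7,8}; (9,8)→{7,8,9}; (10,3)→{1,3,5}. Safe: 4. Place at column 4.
Columns [10, 6, 1, 5, 2, 9, 7, 4, 8, 3], r−c [-9, -4, 2, -1, 3, -3, 0, 4, 1, 7], r+c [11, 8, 4, 9, 7, 15, 14, 12, 17, 13] are all distinct, so no two queens attack.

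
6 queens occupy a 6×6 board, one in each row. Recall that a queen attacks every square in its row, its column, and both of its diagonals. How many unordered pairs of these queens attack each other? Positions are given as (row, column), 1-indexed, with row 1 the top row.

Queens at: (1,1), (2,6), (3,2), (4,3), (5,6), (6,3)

Same column: (2,6)–(5,6) (column 6); (4,3)–(6,3) (column 3).
Same diagonal: (3,2)–(4,3) (|3−4| = |2−3| = 1).
Total attacking pairs: 3.

3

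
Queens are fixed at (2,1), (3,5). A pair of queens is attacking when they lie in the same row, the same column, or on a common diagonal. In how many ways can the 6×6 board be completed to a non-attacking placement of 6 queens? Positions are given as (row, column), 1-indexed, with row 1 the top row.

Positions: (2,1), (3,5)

Branch on row 1: col 4 → 1; col 6 → 0.
Sum: 1 + 0 = 1.

1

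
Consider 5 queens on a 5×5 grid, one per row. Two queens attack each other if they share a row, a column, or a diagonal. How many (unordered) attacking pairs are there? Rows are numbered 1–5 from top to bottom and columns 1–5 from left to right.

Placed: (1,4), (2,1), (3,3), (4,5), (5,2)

All columns are distinct and no two queens satisfy |Δrow| = |Δcol|, so no pair attacks.

0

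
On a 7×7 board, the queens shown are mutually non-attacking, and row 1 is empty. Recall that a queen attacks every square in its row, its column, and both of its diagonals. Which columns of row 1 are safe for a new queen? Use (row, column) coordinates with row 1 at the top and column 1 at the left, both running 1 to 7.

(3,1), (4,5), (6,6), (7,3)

columns 4, 7

(3,1) attacks row 1 at column 1 and diagonals 3.
(4,5) attacks row 1 at column 5 and diagonals 2.
(6,6) attacks row 1 at column 6 and diagonals 1.
(7,3) attacks row 1 at column 3.
Attacked columns: {1, 2, 3, 5, 6}. Safe: {4, 7}.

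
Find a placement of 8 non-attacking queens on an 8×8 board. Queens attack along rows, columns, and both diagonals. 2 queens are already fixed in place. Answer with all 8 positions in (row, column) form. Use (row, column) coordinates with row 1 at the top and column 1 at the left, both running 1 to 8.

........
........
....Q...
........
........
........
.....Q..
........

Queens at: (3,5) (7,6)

Row 1: attacked by (3,5)→{3,5,7}; (7,6)→{6}. Safe: 1, 2, 4, 8. Place at column 2.
Row 2: attacked by (1,2)→{1,2,3}; (3,5)→{4,5,6}; (7,6)→{1,6}. Safe: 7, 8. Place at column 7.
Row 4: attacked by (1,2)→{2,5}; (2,7)→{5,7}; (3,5)→{4,5,6}; (7,6)→{3,6}. Safe: 1, 8. Place at column 8.
Row 5: attacked by (1,2)→{2,6}; (2,7)→{4,7}; (3,5)→{3,5,7}; (4,8)→{7,8}; (7,6)→{4,6,8}. Safe: 1. Place at column 1.
Row 6: attacked by (1,2)→{2,7}; (2,7)→{3,7}; (3,5)→{2,5,8}; (4,8)→{6,8}; (5,1)→{1,2}; (7,6)→{5,6,7}. Safe: 4. Place at column 4.
Row 8: attacked by (1,2)→{2}; (2,7)→{1,7}; (3,5)→{5}; (4,8)→{4,8}; (5,1)→{1,4}; (6,4)→{2,4,6}; (7,6)→{5,6,7}. Safe: 3. Place at column 3.
Columns [2, 7, 5, 8, 1, 4, 6, 3], r−c [-1, -5, -2, -4, 4, 2, 1, 5], r+c [3, 9, 8, 12, 6, 10, 13, 11] are all distinct, so no two queens attack.

(1,2) (2,7) (3,5) (4,8) (5,1) (6,4) (7,6) (8,3)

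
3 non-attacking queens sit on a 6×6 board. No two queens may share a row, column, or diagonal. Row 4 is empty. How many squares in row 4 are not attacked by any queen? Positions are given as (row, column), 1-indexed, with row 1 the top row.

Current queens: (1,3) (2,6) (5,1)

(1,3) attacks row 4 at column 3 and diagonals 6.
(2,6) attacks row 4 at column 6 and diagonals 4.
(5,1) attacks row 4 at column 1 and diagonals 2.
Attacked columns: {1, 2, 3, 4, 6}. Safe: {5}.

1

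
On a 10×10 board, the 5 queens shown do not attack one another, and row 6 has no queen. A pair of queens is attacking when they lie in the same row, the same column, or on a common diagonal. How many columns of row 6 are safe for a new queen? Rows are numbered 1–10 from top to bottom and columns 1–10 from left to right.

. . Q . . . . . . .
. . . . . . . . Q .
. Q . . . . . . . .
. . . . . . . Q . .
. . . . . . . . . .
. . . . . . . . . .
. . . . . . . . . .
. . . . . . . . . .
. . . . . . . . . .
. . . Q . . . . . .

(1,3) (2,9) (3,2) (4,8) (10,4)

(1,3) attacks row 6 at column 3 and diagonals 8.
(2,9) attacks row 6 at column 9 and diagonals 5.
(3,2) attacks row 6 at column 2 and diagonals 5.
(4,8) attacks row 6 at column 8 and diagonals 6, 10.
(10,4) attacks row 6 at column 4 and diagonals 8.
Attacked columns: {2, 3, 4, 5, 6, 8, 9, 10}. Safe: {1, 7}.

2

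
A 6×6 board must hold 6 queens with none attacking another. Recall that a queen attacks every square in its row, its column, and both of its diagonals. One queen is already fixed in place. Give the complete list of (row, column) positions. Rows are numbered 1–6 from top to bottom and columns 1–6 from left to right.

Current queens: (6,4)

(1,3) (2,6) (3,2) (4,5) (5,1) (6,4)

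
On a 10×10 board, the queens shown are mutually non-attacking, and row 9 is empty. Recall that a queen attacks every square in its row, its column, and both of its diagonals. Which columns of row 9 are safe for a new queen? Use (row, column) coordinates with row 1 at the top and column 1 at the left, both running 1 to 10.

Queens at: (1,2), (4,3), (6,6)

(1,2) attacks row 9 at column 2 and diagonals 10.
(4,3) attacks row 9 at column 3 and diagonals 8.
(6,6) attacks row 9 at column 6 and diagonals 3, 9.
Attacked columns: {2, 3, 6, 8, 9, 10}. Safe: {1, 4, 5, 7}.

columns 1, 4, 5, 7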